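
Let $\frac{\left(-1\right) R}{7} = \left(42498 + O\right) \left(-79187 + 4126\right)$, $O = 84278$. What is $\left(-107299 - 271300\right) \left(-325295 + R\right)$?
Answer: $-25218936759172143$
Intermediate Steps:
$R = 66611533352$ ($R = - 7 \left(42498 + 84278\right) \left(-79187 + 4126\right) = - 7 \cdot 126776 \left(-75061\right) = \left(-7\right) \left(-9515933336\right) = 66611533352$)
$\left(-107299 - 271300\right) \left(-325295 + R\right) = \left(-107299 - 271300\right) \left(-325295 + 66611533352\right) = \left(-378599\right) 66611208057 = -25218936759172143$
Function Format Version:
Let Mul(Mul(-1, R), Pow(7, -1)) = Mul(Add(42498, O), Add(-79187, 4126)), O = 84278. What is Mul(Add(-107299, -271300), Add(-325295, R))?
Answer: -25218936759172143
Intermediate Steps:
R = 66611533352 (R = Mul(-7, Mul(Add(42498, 84278), Add(-79187, 4126))) = Mul(-7, Mul(126776, -75061)) = Mul(-7, -9515933336) = 66611533352)
Mul(Add(-107299, -271300), Add(-325295, R)) = Mul(Add(-107299, -271300), Add(-325295, 66611533352)) = Mul(-378599, 66611208057) = -25218936759172143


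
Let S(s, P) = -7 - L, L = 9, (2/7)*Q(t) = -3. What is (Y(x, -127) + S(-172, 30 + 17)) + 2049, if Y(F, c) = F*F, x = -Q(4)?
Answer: 8573/4 ≈ 2143.3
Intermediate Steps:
Q(t) = -21/2 (Q(t) = (7/2)*(-3) = -21/2)
S(s, P) = -16 (S(s, P) = -7 - 1*9 = -7 - 9 = -16)
x = 21/2 (x = -1*(-21/2) = 21/2 ≈ 10.500)
Y(F, c) = F²
(Y(x, -127) + S(-172, 30 + 17)) + 2049 = ((21/2)² - 16) + 2049 = (441/4 - 16) + 2049 = 377/4 + 2049 = 8573/4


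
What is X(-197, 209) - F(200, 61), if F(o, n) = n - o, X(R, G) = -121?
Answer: 18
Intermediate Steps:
X(-197, 209) - F(200, 61) = -121 - (61 - 1*200) = -121 - (61 - 200) = -121 - 1*(-139) = -121 + 139 = 18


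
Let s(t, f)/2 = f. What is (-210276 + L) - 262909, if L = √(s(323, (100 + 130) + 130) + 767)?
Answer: -473185 + √1487 ≈ -4.7315e+5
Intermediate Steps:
s(t, f) = 2*f
L = √1487 (L = √(2*((100 + 130) + 130) + 767) = √(2*(230 + 130) + 767) = √(2*360 + 767) = √(720 + 767) = √1487 ≈ 38.562)
(-210276 + L) - 262909 = (-210276 + √1487) - 262909 = -473185 + √1487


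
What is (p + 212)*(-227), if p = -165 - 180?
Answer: 30191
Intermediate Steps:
p = -345
(p + 212)*(-227) = (-345 + 212)*(-227) = -133*(-227) = 30191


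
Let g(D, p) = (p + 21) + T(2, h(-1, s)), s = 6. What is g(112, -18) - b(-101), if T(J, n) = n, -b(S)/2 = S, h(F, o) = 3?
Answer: -196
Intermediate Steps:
b(S) = -2*S
g(D, p) = 24 + p (g(D, p) = (p + 21) + 3 = (21 + p) + 3 = 24 + p)
g(112, -18) - b(-101) = (24 - 18) - (-2)*(-101) = 6 - 1*202 = 6 - 202 = -196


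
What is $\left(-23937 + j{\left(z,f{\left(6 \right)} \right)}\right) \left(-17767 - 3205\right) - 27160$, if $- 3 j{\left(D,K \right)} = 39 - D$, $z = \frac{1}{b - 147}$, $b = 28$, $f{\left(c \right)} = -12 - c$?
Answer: $\frac{25614867236}{51} \approx 5.0225 \cdot 10^{8}$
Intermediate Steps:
$z = - \frac{1}{119}$ ($z = \frac{1}{28 - 147} = \frac{1}{-119} = - \frac{1}{119} \approx -0.0084034$)
$j{\left(D,K \right)} = -13 + \frac{D}{3}$ ($j{\left(D,K \right)} = - \frac{39 - D}{3} = -13 + \frac{D}{3}$)
$\left(-23937 + j{\left(z,f{\left(6 \right)} \right)}\right) \left(-17767 - 3205\right) - 27160 = \left(-23937 + \left(-13 + \frac{1}{3} \left(- \frac{1}{119}\right)\right)\right) \left(-17767 - 3205\right) - 27160 = \left(-23937 - \frac{4642}{357}\right) \left(-20972\right) - 27160 = \left(- \frac{8550151}{357}\right) \left(-20972\right) - 27160 = \frac{25616252396}{51} - 27160 = \frac{25614867236}{51}$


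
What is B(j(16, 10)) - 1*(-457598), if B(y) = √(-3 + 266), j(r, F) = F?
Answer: 457598 + √263 ≈ 4.5761e+5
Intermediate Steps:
B(y) = √263
B(j(16, 10)) - 1*(-457598) = √263 - 1*(-457598) = √263 + 457598 = 457598 + √263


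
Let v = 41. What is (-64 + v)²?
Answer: 529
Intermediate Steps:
(-64 + v)² = (-64 + 41)² = (-23)² = 529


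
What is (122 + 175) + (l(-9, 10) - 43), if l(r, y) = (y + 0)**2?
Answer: 354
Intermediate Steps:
l(r, y) = y**2
(122 + 175) + (l(-9, 10) - 43) = (122 + 175) + (10**2 - 43) = 297 + (100 - 43) = 297 + 57 = 354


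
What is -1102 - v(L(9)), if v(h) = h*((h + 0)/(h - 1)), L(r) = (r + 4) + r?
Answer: -23626/21 ≈ -1125.0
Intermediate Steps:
L(r) = 4 + 2*r (L(r) = (4 + r) + r = 4 + 2*r)
v(h) = h²/(-1 + h) (v(h) = h*(h/(-1 + h)) = h²/(-1 + h))
-1102 - v(L(9)) = -1102 - (4 + 2*9)²/(-1 + (4 + 2*9)) = -1102 - (4 + 18)²/(-1 + (4 + 18)) = -1102 - 22²/(-1 + 22) = -1102 - 484/21 = -23626/21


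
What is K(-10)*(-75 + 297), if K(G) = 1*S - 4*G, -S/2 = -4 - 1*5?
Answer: 12876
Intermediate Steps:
S = 18 (S = -2*(-4 - 1*5) = -2*(-4 - 5) = -2*(-9) = 18)
K(G) = 18 - 4*G (K(G) = 1*18 - 4*G = 18 - 4*G)
K(-10)*(-75 + 297) = (18 - 4*(-10))*(-75 + 297) = (18 + 40)*222 = 58*222 = 12876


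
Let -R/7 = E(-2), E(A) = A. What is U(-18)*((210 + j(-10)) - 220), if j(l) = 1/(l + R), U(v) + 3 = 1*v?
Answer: 819/4 ≈ 204.75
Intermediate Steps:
R = 14 (R = -7*(-2) = 14)
U(v) = -3 + v (U(v) = -3 + 1*v = -3 + v)
j(l) = 1/(14 + l) (j(l) = 1/(l + 14) = 1/(14 + l))
U(-18)*((210 + j(-10)) - 220) = (-3 - 18)*((210 + 1/(14 - 10)) - 220) = -21*((210 + 1/4) - 220) = -21*((210 + ¼) - 220) = -21*(841/4 - 220) = -21*(-39/4) = 819/4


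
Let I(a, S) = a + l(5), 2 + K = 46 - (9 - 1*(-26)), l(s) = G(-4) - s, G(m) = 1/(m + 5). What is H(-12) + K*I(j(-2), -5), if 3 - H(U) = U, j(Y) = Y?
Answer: -39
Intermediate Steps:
G(m) = 1/(5 + m)
H(U) = 3 - U
l(s) = 1 - s (l(s) = 1/(5 - 4) - s = 1/1 - s = 1 - s)
K = 9 (K = -2 + (46 - (9 - 1*(-26))) = -2 + (46 - (9 + 26)) = -2 + (46 - 1*35) = -2 + (46 - 35) = -2 + 11 = 9)
I(a, S) = -4 + a (I(a, S) = a + (1 - 1*5) = a + (1 - 5) = a - 4 = -4 + a)
H(-12) + K*I(j(-2), -5) = (3 - 1*(-12)) + 9*(-4 - 2) = (3 + 12) + 9*(-6) = 15 - 54 = -39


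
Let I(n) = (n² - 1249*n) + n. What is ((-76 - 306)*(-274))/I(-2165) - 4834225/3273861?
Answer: -35378121004477/24191033638845 ≈ -1.4624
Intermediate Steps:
I(n) = n² - 1248*n
((-76 - 306)*(-274))/I(-2165) - 4834225/3273861 = ((-76 - 306)*(-274))/((-2165*(-1248 - 2165))) - 4834225/3273861 = (-382*(-274))/((-2165*(-3413))) - 4834225*1/3273861 = 104668/7389145 - 4834225/3273861 = -35378121004477/24191033638845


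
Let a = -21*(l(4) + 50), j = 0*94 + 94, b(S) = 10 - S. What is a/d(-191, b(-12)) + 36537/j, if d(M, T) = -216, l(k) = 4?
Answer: 74061/188 ≈ 393.94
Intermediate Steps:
j = 94 (j = 0 + 94 = 94)
a = -1134 (a = -21*(4 + 50) = -21*54 = -1134)
a/d(-191, b(-12)) + 36537/j = -1134/(-216) + 36537/94 = -1134*(-1/216) + 36537*(1/94) = 21/4 + 36537/94 = 74061/188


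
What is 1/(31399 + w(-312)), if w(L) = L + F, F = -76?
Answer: 1/31011 ≈ 3.2247e-5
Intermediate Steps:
w(L) = -76 + L (w(L) = L - 76 = -76 + L)
1/(31399 + w(-312)) = 1/(31399 + (-76 - 312)) = 1/(31399 - 388) = 1/31011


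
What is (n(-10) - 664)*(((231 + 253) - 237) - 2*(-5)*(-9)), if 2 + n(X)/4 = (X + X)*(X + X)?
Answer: 145696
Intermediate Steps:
n(X) = -8 + 16*X**2 (n(X) = -8 + 4*((X + X)*(X + X)) = -8 + 4*((2*X)*(2*X)) = -8 + 4*(4*X**2) = -8 + 16*X**2)
(n(-10) - 664)*(((231 + 253) - 237) - 2*(-5)*(-9)) = ((-8 + 16*(-10)**2) - 664)*(((231 + 253) - 237) - 2*(-5)*(-9)) = ((-8 + 16*100) - 664)*((484 - 237) - (-10)*(-9)) = ((-8 + 1600) - 664)*(247 - 1*90) = (1592 - 664)*(247 - 90) = 928*157 = 145696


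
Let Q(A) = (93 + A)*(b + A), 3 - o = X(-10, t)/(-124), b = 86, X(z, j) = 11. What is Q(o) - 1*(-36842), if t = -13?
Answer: 698107597/15376 ≈ 45402.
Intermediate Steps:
o = 383/124 (o = 3 - 11/(-124) = 3 - 11*(-1)/124 = 3 - 1*(-11/124) = 3 + 11/124 = 383/124 ≈ 3.0887)
Q(A) = (86 + A)*(93 + A) (Q(A) = (93 + A)*(86 + A) = (86 + A)*(93 + A))
Q(o) - 1*(-36842) = (7998 + (383/124)² + 179*(383/124)) - 1*(-36842) = (7998 + 146689/15376 + 68557/124) + 36842 = 131625005/15376 + 36842 = 698107597/15376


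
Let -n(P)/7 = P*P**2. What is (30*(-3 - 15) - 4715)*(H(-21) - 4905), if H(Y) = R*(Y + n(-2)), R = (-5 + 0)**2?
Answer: 21177650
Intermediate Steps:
R = 25 (R = (-5)**2 = 25)
n(P) = -7*P**3 (n(P) = -7*P*P**2 = -7*P**3)
H(Y) = 1400 + 25*Y (H(Y) = 25*(Y - 7*(-2)**3) = 25*(Y - 7*(-8)) = 25*(Y + 56) = 25*(56 + Y) = 1400 + 25*Y)
(30*(-3 - 15) - 4715)*(H(-21) - 4905) = (30*(-3 - 15) - 4715)*((1400 + 25*(-21)) - 4905) = (30*(-18) - 4715)*((1400 - 525) - 4905) = (-540 - 4715)*(875 - 4905) = -5255*(-4030) = 21177650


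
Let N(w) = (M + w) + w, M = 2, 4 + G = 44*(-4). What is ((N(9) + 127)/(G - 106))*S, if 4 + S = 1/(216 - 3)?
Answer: 41699/20306 ≈ 2.0535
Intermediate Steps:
G = -180 (G = -4 + 44*(-4) = -4 - 176 = -180)
S = -851/213 (S = -4 + 1/(216 - 3) = -4 + 1/213 = -851/213 ≈ -3.9953)
N(w) = 2 + 2*w (N(w) = (2 + w) + w = 2 + 2*w)
((N(9) + 127)/(G - 106))*S = (((2 + 2*9) + 127)/(-180 - 106))*(-851/213) = (((2 + 18) + 127)/(-286))*(-851/213) = ((20 + 127)*(-1/286))*(-851/213) = (147*(-1/286))*(-851/213) = -147/286*(-851/213) = 41699/20306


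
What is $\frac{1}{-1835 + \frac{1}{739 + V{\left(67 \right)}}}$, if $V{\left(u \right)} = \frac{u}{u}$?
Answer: $- \frac{740}{1357899} \approx -0.00054496$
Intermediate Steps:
$V{\left(u \right)} = 1$
$\frac{1}{-1835 + \frac{1}{739 + V{\left(67 \right)}}} = \frac{1}{-1835 + \frac{1}{739 + 1}} = \frac{1}{-1835 + \frac{1}{740}} = \frac{1}{- \frac{1357899}{740}} = - \frac{740}{1357899}$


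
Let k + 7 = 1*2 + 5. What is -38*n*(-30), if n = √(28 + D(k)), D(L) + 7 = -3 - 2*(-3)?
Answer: 2280*√6 ≈ 5584.8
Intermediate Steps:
k = 0 (k = -7 + (1*2 + 5) = -7 + (2 + 5) = -7 + 7 = 0)
D(L) = -4 (D(L) = -7 + (-3 - 2*(-3)) = -7 + (-3 + 6) = -7 + 3 = -4)
n = 2*√6 (n = √(28 - 4) = √24 = 2*√6 ≈ 4.8990)
-38*n*(-30) = -76*√6*(-30) = 2280*√6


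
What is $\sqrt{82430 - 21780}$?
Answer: $5 \sqrt{2426} \approx 246.27$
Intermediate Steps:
$\sqrt{82430 - 21780} = \sqrt{60650} = 5 \sqrt{2426}$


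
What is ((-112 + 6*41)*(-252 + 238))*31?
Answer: -58156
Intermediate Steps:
((-112 + 6*41)*(-252 + 238))*31 = ((-112 + 246)*(-14))*31 = (134*(-14))*31 = -1876*31 = -58156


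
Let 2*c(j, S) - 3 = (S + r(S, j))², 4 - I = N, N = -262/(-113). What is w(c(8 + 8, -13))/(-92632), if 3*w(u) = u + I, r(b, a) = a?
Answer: -217/7850562 ≈ -2.7641e-5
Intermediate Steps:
N = 262/113 (N = -262*(-1/113) = 262/113 ≈ 2.3186)
I = 190/113 (I = 4 - 1*262/113 = 4 - 262/113 = 190/113 ≈ 1.6814)
c(j, S) = 3/2 + (S + j)²/2
w(u) = 190/339 + u/3 (w(u) = (u + 190/113)/3 = (190/113 + u)/3 = 190/339 + u/3)
w(c(8 + 8, -13))/(-92632) = (190/339 + (3/2 + (-13 + (8 + 8))²/2)/3)/(-92632) = (190/339 + (3/2 + (-13 + 16)²/2)/3)*(-1/92632) = (190/339 + (3/2 + (½)*3²)/3)*(-1/92632) = (190/339 + (3/2 + (½)*9)/3)*(-1/92632) = (190/339 + (3/2 + 9/2)/3)*(-1/92632) = (190/339 + (⅓)*6)*(-1/92632) = (190/339 + 2)*(-1/92632) = (868/339)*(-1/92632) = -217/7850562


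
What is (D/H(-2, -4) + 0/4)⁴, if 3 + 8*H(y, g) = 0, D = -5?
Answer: 2560000/81 ≈ 31605.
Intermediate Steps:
H(y, g) = -3/8 (H(y, g) = -3/8 + (⅛)*0 = -3/8 + 0 = -3/8)
(D/H(-2, -4) + 0/4)⁴ = (-5/(-3/8) + 0/4)⁴ = (-5*(-8/3) + 0*(¼))⁴ = (40/3 + 0)⁴ = (40/3)⁴ = 2560000/81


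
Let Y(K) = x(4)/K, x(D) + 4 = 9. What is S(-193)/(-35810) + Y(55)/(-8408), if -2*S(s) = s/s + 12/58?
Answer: 58005/9604786312 ≈ 6.0392e-6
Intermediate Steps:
x(D) = 5 (x(D) = -4 + 9 = 5)
Y(K) = 5/K
S(s) = -35/58 (S(s) = -(s/s + 12/58)/2 = -(1 + 12*(1/58))/2 = -(1 + 6/29)/2 = -1/2*35/29 = -35/58)
S(-193)/(-35810) + Y(55)/(-8408) = -35/58/(-35810) + (5/55)/(-8408) = -35/58*(-1/35810) + (5*(1/55))*(-1/8408) = 7/415396 + (1/11)*(-1/8408) = 7/415396 - 1/92488 = 58005/9604786312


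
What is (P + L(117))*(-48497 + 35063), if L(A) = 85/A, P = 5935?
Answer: -3109881440/39 ≈ -7.9741e+7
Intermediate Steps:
(P + L(117))*(-48497 + 35063) = (5935 + 85/117)*(-48497 + 35063) = (5935 + 85*(1/117))*(-13434) = (5935 + 85/117)*(-13434) = (694480/117)*(-13434) = -3109881440/39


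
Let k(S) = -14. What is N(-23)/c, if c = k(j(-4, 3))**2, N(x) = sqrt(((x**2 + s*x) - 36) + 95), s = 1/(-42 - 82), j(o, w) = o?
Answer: sqrt(2260985)/12152 ≈ 0.12374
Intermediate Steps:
s = -1/124 (s = 1/(-124) = -1/124 ≈ -0.0080645)
N(x) = sqrt(59 + x**2 - x/124) (N(x) = sqrt(((x**2 - x/124) - 36) + 95) = sqrt((-36 + x**2 - x/124) + 95) = sqrt(59 + x**2 - x/124))
c = 196 (c = (-14)**2 = 196)
N(-23)/c = (sqrt(226796 - 31*(-23) + 3844*(-23)**2)/62)/196 = (sqrt(226796 + 713 + 3844*529)/62)*(1/196) = (sqrt(226796 + 713 + 2033476)/62)*(1/196) = (sqrt(2260985)/62)*(1/196) = sqrt(2260985)/12152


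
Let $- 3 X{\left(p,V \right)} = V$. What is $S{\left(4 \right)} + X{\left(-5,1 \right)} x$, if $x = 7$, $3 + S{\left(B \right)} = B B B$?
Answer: $\frac{176}{3} \approx 58.667$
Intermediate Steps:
$S{\left(B \right)} = -3 + B^{3}$ ($S{\left(B \right)} = -3 + B B B = -3 + B^{2} B = -3 + B^{3}$)
$X{\left(p,V \right)} = - \frac{V}{3}$
$S{\left(4 \right)} + X{\left(-5,1 \right)} x = \left(-3 + 4^{3}\right) + \left(- \frac{1}{3}\right) 1 \cdot 7 = \left(-3 + 64\right) - \frac{7}{3} = 61 - \frac{7}{3} = \frac{176}{3}$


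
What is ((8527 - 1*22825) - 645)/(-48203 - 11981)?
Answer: 14943/60184 ≈ 0.24829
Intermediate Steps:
((8527 - 1*22825) - 645)/(-48203 - 11981) = ((8527 - 22825) - 645)/(-60184) = (-14298 - 645)*(-1/60184) = -14943*(-1/60184) = 14943/60184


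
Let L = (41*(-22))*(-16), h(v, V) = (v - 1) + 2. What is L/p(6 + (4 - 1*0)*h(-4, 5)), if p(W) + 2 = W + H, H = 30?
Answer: 656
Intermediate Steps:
h(v, V) = 1 + v (h(v, V) = (-1 + v) + 2 = 1 + v)
p(W) = 28 + W (p(W) = -2 + (W + 30) = -2 + (30 + W) = 28 + W)
L = 14432 (L = -902*(-16) = 14432)
L/p(6 + (4 - 1*0)*h(-4, 5)) = 14432/(28 + (6 + (4 - 1*0)*(1 - 4))) = 14432/(28 + (6 + (4 + 0)*(-3))) = 14432/(28 + (6 + 4*(-3))) = 14432/(28 + (6 - 12)) = 14432/(28 - 6) = 14432/22 = 14432*(1/22) = 656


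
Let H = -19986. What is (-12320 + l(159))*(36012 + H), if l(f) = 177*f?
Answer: 253579398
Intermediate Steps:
(-12320 + l(159))*(36012 + H) = (-12320 + 177*159)*(36012 - 19986) = (-12320 + 28143)*16026 = 15823*16026 = 253579398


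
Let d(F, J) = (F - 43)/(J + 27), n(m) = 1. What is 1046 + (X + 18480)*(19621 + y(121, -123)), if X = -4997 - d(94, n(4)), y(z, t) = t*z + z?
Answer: 1834170595/28 ≈ 6.5506e+7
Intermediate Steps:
y(z, t) = z + t*z
d(F, J) = (-43 + F)/(27 + J)
X = -139967/28 (X = -4997 - (-43 + 94)/(27 + 1) = -4997 - 51/28 = -139967/28 ≈ -4998.8)
1046 + (X + 18480)*(19621 + y(121, -123)) = 1046 + (-139967/28 + 18480)*(19621 + 121*(1 - 123)) = 1046 + 377473*(19621 + 121*(-122))/28 = 1046 + 377473*(19621 - 14762)/28 = 1046 + (377473/28)*4859 = 1046 + 1834141307/28 = 1834170595/28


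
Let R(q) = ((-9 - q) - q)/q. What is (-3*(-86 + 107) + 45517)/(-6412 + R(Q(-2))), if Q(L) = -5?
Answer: -227270/32061 ≈ -7.0887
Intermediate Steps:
R(q) = (-9 - 2*q)/q
(-3*(-86 + 107) + 45517)/(-6412 + R(Q(-2))) = (-3*(-86 + 107) + 45517)/(-6412 + (-2 - 9/(-5))) = (-3*21 + 45517)/(-6412 + (-2 - 9*(-⅕))) = (-63 + 45517)/(-6412 + (-2 + 9/5)) = 45454/(-6412 - ⅕) = 45454/(-32061/5) = 45454*(-5/32061) = -227270/32061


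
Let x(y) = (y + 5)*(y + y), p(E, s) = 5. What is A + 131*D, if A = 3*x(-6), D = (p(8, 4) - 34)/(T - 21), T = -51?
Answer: 6391/72 ≈ 88.764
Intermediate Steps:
x(y) = 2*y*(5 + y) (x(y) = (5 + y)*(2*y) = 2*y*(5 + y))
D = 29/72 (D = (5 - 34)/(-51 - 21) = -29/(-72) = -29*(-1/72) = 29/72 ≈ 0.40278)
A = 36 (A = 3*(2*(-6)*(5 - 6)) = 3*(2*(-6)*(-1)) = 3*12 = 36)
A + 131*D = 36 + 131*(29/72) = 36 + 3799/72 = 6391/72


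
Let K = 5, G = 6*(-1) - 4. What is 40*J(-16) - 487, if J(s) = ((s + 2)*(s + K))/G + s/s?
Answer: -1063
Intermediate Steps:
G = -10 (G = -6 - 4 = -10)
J(s) = 1 - (2 + s)*(5 + s)/10 (J(s) = ((s + 2)*(s + 5))/(-10) + s/s = ((2 + s)*(5 + s))*(-⅒) + 1 = -(2 + s)*(5 + s)/10 + 1 = 1 - (2 + s)*(5 + s)/10)
40*J(-16) - 487 = 40*((⅒)*(-16)*(-7 - 1*(-16))) - 487 = 40*((⅒)*(-16)*(-7 + 16)) - 487 = 40*((⅒)*(-16)*9) - 487 = 40*(-72/5) - 487 = -576 - 487 = -1063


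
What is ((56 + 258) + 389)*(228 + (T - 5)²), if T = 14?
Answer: 217227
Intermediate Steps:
((56 + 258) + 389)*(228 + (T - 5)²) = ((56 + 258) + 389)*(228 + (14 - 5)²) = (314 + 389)*(228 + 9²) = 703*(228 + 81) = 703*309 = 217227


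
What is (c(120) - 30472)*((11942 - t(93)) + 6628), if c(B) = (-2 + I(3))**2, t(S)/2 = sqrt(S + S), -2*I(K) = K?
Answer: -1131275115/2 + 121839*sqrt(186)/2 ≈ -5.6481e+8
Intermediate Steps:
I(K) = -K/2
t(S) = 2*sqrt(2)*sqrt(S) (t(S) = 2*sqrt(S + S) = 2*sqrt(2*S) = 2*(sqrt(2)*sqrt(S)) = 2*sqrt(2)*sqrt(S))
c(B) = 49/4 (c(B) = (-2 - 1/2*3)**2 = (-2 - 3/2)**2 = (-7/2)**2 = 49/4)
(c(120) - 30472)*((11942 - t(93)) + 6628) = (49/4 - 30472)*((11942 - 2*sqrt(2)*sqrt(93)) + 6628) = -121839*((11942 - 2*sqrt(186)) + 6628)/4 = -121839*(18570 - 2*sqrt(186))/4 = -1131275115/2 + 121839*sqrt(186)/2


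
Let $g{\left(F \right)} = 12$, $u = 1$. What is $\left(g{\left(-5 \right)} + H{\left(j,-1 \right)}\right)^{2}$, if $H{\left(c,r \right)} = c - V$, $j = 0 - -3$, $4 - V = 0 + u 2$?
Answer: $169$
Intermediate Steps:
$V = 2$ ($V = 4 - \left(0 + 1 \cdot 2\right) = 4 - \left(0 + 2\right) = 4 - 2 = 2$)
$j = 3$ ($j = 0 + 3 = 3$)
$H{\left(c,r \right)} = -2 + c$ ($H{\left(c,r \right)} = c - 2 = -2 + c$)
$\left(g{\left(-5 \right)} + H{\left(j,-1 \right)}\right)^{2} = \left(12 + \left(-2 + 3\right)\right)^{2} = \left(12 + 1\right)^{2} = 13^{2} = 169$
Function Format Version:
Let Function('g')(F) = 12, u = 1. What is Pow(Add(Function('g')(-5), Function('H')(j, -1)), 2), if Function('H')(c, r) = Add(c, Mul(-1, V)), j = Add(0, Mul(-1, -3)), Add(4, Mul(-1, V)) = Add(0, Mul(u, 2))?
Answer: 169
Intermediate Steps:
V = 2 (V = Add(4, Mul(-1, Add(0, Mul(1, 2)))) = Add(4, Mul(-1, Add(0, 2))) = Add(4, Mul(-1, 2)) = Add(4, -2) = 2)
j = 3 (j = Add(0, 3) = 3)
Function('H')(c, r) = Add(-2, c) (Function('H')(c, r) = Add(c, Mul(-1, 2)) = Add(c, -2) = Add(-2, c))
Pow(Add(Function('g')(-5), Function('H')(j, -1)), 2) = Pow(Add(12, Add(-2, 3)), 2) = Pow(Add(12, 1), 2) = Pow(13, 2) = 169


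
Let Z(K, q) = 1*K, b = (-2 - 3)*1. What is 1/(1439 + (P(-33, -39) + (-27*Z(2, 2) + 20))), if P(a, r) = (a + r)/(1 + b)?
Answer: 1/1423 ≈ 0.00070274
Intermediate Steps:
b = -5 (b = -5*1 = -5)
Z(K, q) = K
P(a, r) = -a/4 - r/4 (P(a, r) = (a + r)/(1 - 5) = (a + r)/(-4) = (a + r)*(-¼) = -a/4 - r/4)
1/(1439 + (P(-33, -39) + (-27*Z(2, 2) + 20))) = 1/(1439 + ((-¼*(-33) - ¼*(-39)) + (-27*2 + 20))) = 1/(1439 + ((33/4 + 39/4) + (-54 + 20))) = 1/(1439 + (18 - 34)) = 1/(1439 - 16) = 1/1423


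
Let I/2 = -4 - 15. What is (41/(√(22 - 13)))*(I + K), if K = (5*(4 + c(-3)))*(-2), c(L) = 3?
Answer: -1476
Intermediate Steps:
I = -38 (I = 2*(-4 - 15) = 2*(-19) = -38)
K = -70 (K = (5*(4 + 3))*(-2) = (5*7)*(-2) = 35*(-2) = -70)
(41/(√(22 - 13)))*(I + K) = (41/(√(22 - 13)))*(-38 - 70) = (41/(√9))*(-108) = (41/3)*(-108) = -1476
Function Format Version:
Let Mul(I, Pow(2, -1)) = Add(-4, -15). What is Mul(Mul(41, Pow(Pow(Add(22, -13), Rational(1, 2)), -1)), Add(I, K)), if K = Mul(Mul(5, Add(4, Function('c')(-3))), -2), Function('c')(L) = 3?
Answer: -1476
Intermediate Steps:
I = -38 (I = Mul(2, Add(-4, -15)) = Mul(2, -19) = -38)
K = -70 (K = Mul(Mul(5, Add(4, 3)), -2) = Mul(Mul(5, 7), -2) = Mul(35, -2) = -70)
Mul(Mul(41, Pow(Pow(Add(22, -13), Rational(1, 2)), -1)), Add(I, K)) = Mul(Mul(41, Pow(Pow(Add(22, -13), Rational(1, 2)), -1)), Add(-38, -70)) = Mul(Mul(41, Pow(Pow(9, Rational(1, 2)), -1)), -108) = Mul(Mul(41, Pow(3, -1)), -108) = Mul(Mul(41, Rational(1, 3)), -108) = Mul(Rational(41, 3), -108) = -1476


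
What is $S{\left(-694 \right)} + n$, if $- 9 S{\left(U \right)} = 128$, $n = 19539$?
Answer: $\frac{175723}{9} \approx 19525.0$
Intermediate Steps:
$S{\left(U \right)} = - \frac{128}{9}$ ($S{\left(U \right)} = \left(- \frac{1}{9}\right) 128 = - \frac{128}{9}$)
$S{\left(-694 \right)} + n = - \frac{128}{9} + 19539 = \frac{175723}{9}$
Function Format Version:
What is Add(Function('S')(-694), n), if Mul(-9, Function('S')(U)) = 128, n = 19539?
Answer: Rational(175723, 9) ≈ 19525.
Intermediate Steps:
Function('S')(U) = Rational(-128, 9) (Function('S')(U) = Mul(Rational(-1, 9), 128) = Rational(-128, 9))
Add(Function('S')(-694), n) = Add(Rational(-128, 9), 19539) = Rational(175723, 9)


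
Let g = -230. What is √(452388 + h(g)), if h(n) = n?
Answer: √452158 ≈ 672.43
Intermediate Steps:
√(452388 + h(g)) = √(452388 - 230) = √452158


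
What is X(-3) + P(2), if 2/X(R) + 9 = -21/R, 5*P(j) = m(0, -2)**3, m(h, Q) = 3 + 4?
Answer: 338/5 ≈ 67.600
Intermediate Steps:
m(h, Q) = 7
P(j) = 343/5 (P(j) = (1/5)*7**3 = (1/5)*343 = 343/5)
X(R) = 2/(-9 - 21/R)
X(-3) + P(2) = -2*(-3)/(21 + 9*(-3)) + 343/5 = -2*(-3)/(21 - 27) + 343/5 = -2*(-3)/(-6) + 343/5 = -2*(-3)*(-1/6) + 343/5 = -1 + 343/5 = 338/5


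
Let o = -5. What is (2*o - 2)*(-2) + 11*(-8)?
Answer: -64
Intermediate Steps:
(2*o - 2)*(-2) + 11*(-8) = (2*(-5) - 2)*(-2) + 11*(-8) = (-10 - 2)*(-2) - 88 = -12*(-2) - 88 = 24 - 88 = -64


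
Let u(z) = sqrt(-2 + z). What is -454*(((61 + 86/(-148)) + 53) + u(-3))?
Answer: -1905211/37 - 454*I*sqrt(5) ≈ -51492.0 - 1015.2*I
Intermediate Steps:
-454*(((61 + 86/(-148)) + 53) + u(-3)) = -454*(((61 + 86/(-148)) + 53) + sqrt(-2 - 3)) = -454*(((61 + 86*(-1/148)) + 53) + sqrt(-5)) = -454*(((61 - 43/74) + 53) + I*sqrt(5)) = -454*((4471/74 + 53) + I*sqrt(5)) = -454*(8393/74 + I*sqrt(5)) = -1905211/37 - 454*I*sqrt(5)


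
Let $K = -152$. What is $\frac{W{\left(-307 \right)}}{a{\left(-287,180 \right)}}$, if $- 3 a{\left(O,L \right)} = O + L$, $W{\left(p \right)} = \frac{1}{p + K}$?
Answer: $- \frac{1}{16371} \approx -6.1084 \cdot 10^{-5}$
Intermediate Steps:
$W{\left(p \right)} = \frac{1}{-152 + p}$ ($W{\left(p \right)} = \frac{1}{p - 152} = \frac{1}{-152 + p}$)
$a{\left(O,L \right)} = - \frac{L}{3} - \frac{O}{3}$ ($a{\left(O,L \right)} = - \frac{O + L}{3} = - \frac{L + O}{3} = - \frac{L}{3} - \frac{O}{3}$)
$\frac{W{\left(-307 \right)}}{a{\left(-287,180 \right)}} = \frac{1}{\left(-152 - 307\right) \left(\left(- \frac{1}{3}\right) 180 - - \frac{287}{3}\right)} = \frac{1}{\left(-459\right) \left(-60 + \frac{287}{3}\right)} = - \frac{1}{459 \cdot \frac{107}{3}} = \left(- \frac{1}{459}\right) \frac{3}{107} = - \frac{1}{16371}$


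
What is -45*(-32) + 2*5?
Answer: 1450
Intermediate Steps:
-45*(-32) + 2*5 = 1440 + 10 = 1450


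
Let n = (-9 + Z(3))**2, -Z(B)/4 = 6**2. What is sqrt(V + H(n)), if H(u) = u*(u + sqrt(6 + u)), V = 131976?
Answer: 3*sqrt(60901473 + 2601*sqrt(23415)) ≈ 23488.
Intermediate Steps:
Z(B) = -144 (Z(B) = -4*6**2 = -4*36 = -144)
n = 23409 (n = (-9 - 144)**2 = (-153)**2 = 23409)
sqrt(V + H(n)) = sqrt(131976 + 23409*(23409 + sqrt(6 + 23409))) = sqrt(131976 + 23409*(23409 + sqrt(23415))) = sqrt(131976 + (547981281 + 23409*sqrt(23415))) = sqrt(548113257 + 23409*sqrt(23415))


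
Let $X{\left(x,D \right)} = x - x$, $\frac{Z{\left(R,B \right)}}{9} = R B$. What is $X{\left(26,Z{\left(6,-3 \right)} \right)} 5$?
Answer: $0$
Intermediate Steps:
$Z{\left(R,B \right)} = 9 B R$ ($Z{\left(R,B \right)} = 9 R B = 9 B R$)
$X{\left(x,D \right)} = 0$
$X{\left(26,Z{\left(6,-3 \right)} \right)} 5 = 0 \cdot 5 = 0$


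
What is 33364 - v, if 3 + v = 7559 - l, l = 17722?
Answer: 43530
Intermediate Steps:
v = -10166 (v = -3 + (7559 - 1*17722) = -3 + (7559 - 17722) = -3 - 10163 = -10166)
33364 - v = 33364 - 1*(-10166) = 33364 + 10166 = 43530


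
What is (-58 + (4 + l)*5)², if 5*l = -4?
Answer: 1764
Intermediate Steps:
l = -⅘ (l = (⅕)*(-4) = -⅘ ≈ -0.80000)
(-58 + (4 + l)*5)² = (-58 + (4 - ⅘)*5)² = (-58 + (16/5)*5)² = (-58 + 16)² = (-42)² = 1764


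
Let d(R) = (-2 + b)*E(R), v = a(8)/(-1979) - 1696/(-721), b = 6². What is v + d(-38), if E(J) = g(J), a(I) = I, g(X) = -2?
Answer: -93675796/1426859 ≈ -65.652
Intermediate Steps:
b = 36
E(J) = -2
v = 3350616/1426859 (v = 8/(-1979) - 1696/(-721) = 8*(-1/1979) - 1696*(-1/721) = -8/1979 + 1696/721 = 3350616/1426859 ≈ 2.3482)
d(R) = -68 (d(R) = (-2 + 36)*(-2) = 34*(-2) = -68)
v + d(-38) = 3350616/1426859 - 68 = -93675796/1426859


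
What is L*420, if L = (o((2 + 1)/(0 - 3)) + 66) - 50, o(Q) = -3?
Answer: 5460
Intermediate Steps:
L = 13 (L = (-3 + 66) - 50 = 63 - 50 = 13)
L*420 = 13*420 = 5460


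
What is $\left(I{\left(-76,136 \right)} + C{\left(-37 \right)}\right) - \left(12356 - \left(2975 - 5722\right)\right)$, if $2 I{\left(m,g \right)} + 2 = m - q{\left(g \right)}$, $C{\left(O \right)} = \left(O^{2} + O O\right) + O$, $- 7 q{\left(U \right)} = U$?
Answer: $- \frac{87019}{7} \approx -12431.0$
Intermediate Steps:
$q{\left(U \right)} = - \frac{U}{7}$
$C{\left(O \right)} = O + 2 O^{2}$ ($C{\left(O \right)} = \left(O^{2} + O^{2}\right) + O = 2 O^{2} + O = O + 2 O^{2}$)
$I{\left(m,g \right)} = -1 + \frac{m}{2} + \frac{g}{14}$ ($I{\left(m,g \right)} = -1 + \frac{m - - \frac{g}{7}}{2} = -1 + \frac{m + \frac{g}{7}}{2} = -1 + \left(\frac{m}{2} + \frac{g}{14}\right) = -1 + \frac{m}{2} + \frac{g}{14}$)
$\left(I{\left(-76,136 \right)} + C{\left(-37 \right)}\right) - \left(12356 - \left(2975 - 5722\right)\right) = \left(\left(-1 + \frac{1}{2} \left(-76\right) + \frac{1}{14} \cdot 136\right) - 37 \left(1 + 2 \left(-37\right)\right)\right) - \left(12356 - \left(2975 - 5722\right)\right) = \left(\left(-1 - 38 + \frac{68}{7}\right) - 37 \left(1 - 74\right)\right) - \left(12356 - \left(2975 - 5722\right)\right) = \left(- \frac{205}{7} - -2701\right) - \left(12356 - \left(2975 - 5722\right)\right) = \left(- \frac{205}{7} + 2701\right) - \left(12356 - -2747\right) = \frac{18702}{7} - \left(12356 + 2747\right) = \frac{18702}{7} - 15103 = - \frac{87019}{7}$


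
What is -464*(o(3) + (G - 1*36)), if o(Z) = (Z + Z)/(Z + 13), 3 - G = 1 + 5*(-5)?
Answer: 4002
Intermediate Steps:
G = 27 (G = 3 - (1 + 5*(-5)) = 3 - (1 - 25) = 3 - 1*(-24) = 3 + 24 = 27)
o(Z) = 2*Z/(13 + Z) (o(Z) = (2*Z)/(13 + Z) = 2*Z/(13 + Z))
-464*(o(3) + (G - 1*36)) = -464*(2*3/(13 + 3) + (27 - 1*36)) = -464*(2*3/16 + (27 - 36)) = -464*(2*3*(1/16) - 9) = -464*(3/8 - 9) = -464*(-69/8) = 4002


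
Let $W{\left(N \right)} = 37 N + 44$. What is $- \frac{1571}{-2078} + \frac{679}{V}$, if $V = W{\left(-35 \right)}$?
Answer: $\frac{554359}{2599578} \approx 0.21325$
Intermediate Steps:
$W{\left(N \right)} = 44 + 37 N$
$V = -1251$ ($V = 44 + 37 \left(-35\right) = 44 - 1295 = -1251$)
$- \frac{1571}{-2078} + \frac{679}{V} = - \frac{1571}{-2078} + \frac{679}{-1251} = \left(-1571\right) \left(- \frac{1}{2078}\right) + 679 \left(- \frac{1}{1251}\right) = \frac{1571}{2078} - \frac{679}{1251} = \frac{554359}{2599578}$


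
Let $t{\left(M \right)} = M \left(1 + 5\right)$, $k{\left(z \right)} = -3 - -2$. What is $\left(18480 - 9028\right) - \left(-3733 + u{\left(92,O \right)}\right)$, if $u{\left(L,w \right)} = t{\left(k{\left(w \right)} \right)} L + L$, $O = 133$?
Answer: $13645$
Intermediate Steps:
$k{\left(z \right)} = -1$ ($k{\left(z \right)} = -3 + 2 = -1$)
$t{\left(M \right)} = 6 M$ ($t{\left(M \right)} = M 6 = 6 M$)
$u{\left(L,w \right)} = - 5 L$ ($u{\left(L,w \right)} = 6 \left(-1\right) L + L = - 6 L + L = - 5 L$)
$\left(18480 - 9028\right) - \left(-3733 + u{\left(92,O \right)}\right) = \left(18480 - 9028\right) - \left(-3733 - 460\right) = 9452 - -4193 = 9452 + 4193 = 13645$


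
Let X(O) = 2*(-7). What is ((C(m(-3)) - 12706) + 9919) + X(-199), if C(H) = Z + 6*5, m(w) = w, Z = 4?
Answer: -2767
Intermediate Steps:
C(H) = 34 (C(H) = 4 + 6*5 = 4 + 30 = 34)
X(O) = -14
((C(m(-3)) - 12706) + 9919) + X(-199) = ((34 - 12706) + 9919) - 14 = (-12672 + 9919) - 14 = -2753 - 14 = -2767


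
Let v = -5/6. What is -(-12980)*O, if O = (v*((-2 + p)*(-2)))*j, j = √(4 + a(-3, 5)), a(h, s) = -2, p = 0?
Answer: -129800*√2/3 ≈ -61188.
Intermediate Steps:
j = √2 (j = √(4 - 2) = √2 ≈ 1.4142)
v = -⅚ (v = -5*⅙ = -⅚ ≈ -0.83333)
O = -10*√2/3 (O = (-5*(-2 + 0)*(-2)/6)*√2 = (-(-5)*(-2)/3)*√2 = (-⅚*4)*√2 = -10*√2/3 ≈ -4.7140)
-(-12980)*O = -(-12980)*(-10*√2/3) = -129800*√2/3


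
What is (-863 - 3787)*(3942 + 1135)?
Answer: -23608050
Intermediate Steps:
(-863 - 3787)*(3942 + 1135) = -4650*5077 = -23608050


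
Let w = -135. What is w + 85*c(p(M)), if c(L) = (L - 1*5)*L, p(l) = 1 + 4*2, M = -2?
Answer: 2925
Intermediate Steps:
p(l) = 9 (p(l) = 1 + 8 = 9)
c(L) = L*(-5 + L) (c(L) = (L - 5)*L = (-5 + L)*L = L*(-5 + L))
w + 85*c(p(M)) = -135 + 85*(9*(-5 + 9)) = -135 + 85*(9*4) = -135 + 85*36 = -135 + 3060 = 2925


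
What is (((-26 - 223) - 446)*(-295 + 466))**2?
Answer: 14124134025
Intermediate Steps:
(((-26 - 223) - 446)*(-295 + 466))**2 = ((-249 - 446)*171)**2 = (-695*171)**2 = (-118845)**2 = 14124134025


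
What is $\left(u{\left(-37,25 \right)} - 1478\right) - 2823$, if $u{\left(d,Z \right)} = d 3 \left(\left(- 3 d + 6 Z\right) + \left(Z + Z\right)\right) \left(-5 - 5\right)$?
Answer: $340909$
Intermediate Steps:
$u{\left(d,Z \right)} = 3 d \left(- 80 Z + 30 d\right)$ ($u{\left(d,Z \right)} = 3 d \left(\left(- 3 d + 6 Z\right) + 2 Z\right) \left(-10\right) = 3 d \left(- 3 d + 8 Z\right) \left(-10\right) = 3 d \left(- 80 Z + 30 d\right)$)
$\left(u{\left(-37,25 \right)} - 1478\right) - 2823 = \left(30 \left(-37\right) \left(\left(-8\right) 25 + 3 \left(-37\right)\right) - 1478\right) - 2823 = \left(30 \left(-37\right) \left(-200 - 111\right) - 1478\right) - 2823 = \left(30 \left(-37\right) \left(-311\right) - 1478\right) - 2823 = \left(345210 - 1478\right) - 2823 = 343732 - 2823 = 340909$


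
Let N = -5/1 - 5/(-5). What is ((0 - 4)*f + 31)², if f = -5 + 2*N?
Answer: 6889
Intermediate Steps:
N = -4 (N = -5*1 - 5*(-⅕) = -5 + 1 = -4)
f = -13 (f = -5 + 2*(-4) = -5 - 8 = -13)
((0 - 4)*f + 31)² = ((0 - 4)*(-13) + 31)² = (-4*(-13) + 31)² = (52 + 31)² = 83² = 6889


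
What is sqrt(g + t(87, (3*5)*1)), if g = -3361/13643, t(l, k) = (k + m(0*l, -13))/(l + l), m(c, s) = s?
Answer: 2*I*sqrt(82719105231)/1186941 ≈ 0.48462*I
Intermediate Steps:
t(l, k) = (-13 + k)/(2*l) (t(l, k) = (k - 13)/(l + l) = (-13 + k)/((2*l)) = (-13 + k)*(1/(2*l)) = (-13 + k)/(2*l))
g = -3361/13643 (g = -3361*1/13643 = -3361/13643 ≈ -0.24635)
sqrt(g + t(87, (3*5)*1)) = sqrt(-3361/13643 + (1/2)*(-13 + (3*5)*1)/87) = sqrt(-3361/13643 + (1/2)*(1/87)*(-13 + 15*1)) = sqrt(-3361/13643 + (1/2)*(1/87)*(-13 + 15)) = sqrt(-3361/13643 + (1/2)*(1/87)*2) = sqrt(-3361/13643 + 1/87) = sqrt(-278764/1186941) = 2*I*sqrt(82719105231)/1186941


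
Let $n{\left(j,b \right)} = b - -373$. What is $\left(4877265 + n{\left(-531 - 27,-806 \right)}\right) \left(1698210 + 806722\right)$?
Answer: $12216132535424$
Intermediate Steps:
$n{\left(j,b \right)} = 373 + b$ ($n{\left(j,b \right)} = b + 373 = 373 + b$)
$\left(4877265 + n{\left(-531 - 27,-806 \right)}\right) \left(1698210 + 806722\right) = \left(4877265 + \left(373 - 806\right)\right) \left(1698210 + 806722\right) = \left(4877265 - 433\right) 2504932 = 4876832 \cdot 2504932 = 12216132535424$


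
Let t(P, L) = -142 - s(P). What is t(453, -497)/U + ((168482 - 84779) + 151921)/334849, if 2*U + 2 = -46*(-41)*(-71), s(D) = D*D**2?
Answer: 31143278401627/22419479946 ≈ 1389.1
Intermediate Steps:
s(D) = D**3
t(P, L) = -142 - P**3
U = -66954 (U = -1 + (-46*(-41)*(-71))/2 = -1 + (1886*(-71))/2 = -1 + (1/2)*(-133906) = -1 - 66953 = -66954)
t(453, -497)/U + ((168482 - 84779) + 151921)/334849 = (-142 - 1*453**3)/(-66954) + ((168482 - 84779) + 151921)/334849 = (-142 - 1*92959677)*(-1/66954) + (83703 + 151921)*(1/334849) = (-142 - 92959677)*(-1/66954) + 235624*(1/334849) = -92959819*(-1/66954) + 235624/334849 = 92959819/66954 + 235624/334849 = 31143278401627/22419479946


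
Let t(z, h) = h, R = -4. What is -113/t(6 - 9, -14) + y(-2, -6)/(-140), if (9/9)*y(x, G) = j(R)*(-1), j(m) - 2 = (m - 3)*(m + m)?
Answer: 297/35 ≈ 8.4857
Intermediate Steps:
j(m) = 2 + 2*m*(-3 + m) (j(m) = 2 + (m - 3)*(m + m) = 2 + (-3 + m)*(2*m) = 2 + 2*m*(-3 + m))
y(x, G) = -58 (y(x, G) = (2 - 6*(-4) + 2*(-4)**2)*(-1) = (2 + 24 + 2*16)*(-1) = (2 + 24 + 32)*(-1) = 58*(-1) = -58)
-113/t(6 - 9, -14) + y(-2, -6)/(-140) = -113/(-14) - 58/(-140) = -113*(-1/14) - 58*(-1/140) = 113/14 + 29/70 = 297/35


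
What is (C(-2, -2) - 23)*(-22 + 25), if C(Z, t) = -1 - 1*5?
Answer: -87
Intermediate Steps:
C(Z, t) = -6 (C(Z, t) = -1 - 5 = -6)
(C(-2, -2) - 23)*(-22 + 25) = (-6 - 23)*(-22 + 25) = -29*3 = -87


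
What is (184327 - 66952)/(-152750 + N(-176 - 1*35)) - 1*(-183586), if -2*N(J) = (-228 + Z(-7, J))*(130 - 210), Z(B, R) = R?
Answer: 2084427619/11354 ≈ 1.8359e+5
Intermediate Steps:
N(J) = -9120 + 40*J (N(J) = -(-228 + J)*(130 - 210)/2 = -(-228 + J)*(-80)/2 = -(18240 - 80*J)/2 = -9120 + 40*J)
(184327 - 66952)/(-152750 + N(-176 - 1*35)) - 1*(-183586) = (184327 - 66952)/(-152750 + (-9120 + 40*(-176 - 1*35))) - 1*(-183586) = 117375/(-152750 + (-9120 + 40*(-176 - 35))) + 183586 = 117375/(-152750 + (-9120 + 40*(-211))) + 183586 = 117375/(-152750 + (-9120 - 8440)) + 183586 = 117375/(-152750 - 17560) + 183586 = 117375/(-170310) + 183586 = 117375*(-1/170310) + 183586 = -7825/11354 + 183586 = 2084427619/11354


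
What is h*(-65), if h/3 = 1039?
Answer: -202605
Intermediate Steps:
h = 3117 (h = 3*1039 = 3117)
h*(-65) = 3117*(-65) = -202605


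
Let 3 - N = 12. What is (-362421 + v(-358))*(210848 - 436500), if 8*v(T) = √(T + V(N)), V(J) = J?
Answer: 81781023492 - 56413*I*√367/2 ≈ 8.1781e+10 - 5.4036e+5*I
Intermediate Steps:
N = -9 (N = 3 - 1*12 = 3 - 12 = -9)
v(T) = √(-9 + T)/8 (v(T) = √(T - 9)/8 = √(-9 + T)/8)
(-362421 + v(-358))*(210848 - 436500) = (-362421 + √(-9 - 358)/8)*(210848 - 436500) = (-362421 + √(-367)/8)*(-225652) = (-362421 + (I*√367)/8)*(-225652) = (-362421 + I*√367/8)*(-225652) = 81781023492 - 56413*I*√367/2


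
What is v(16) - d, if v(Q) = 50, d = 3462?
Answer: -3412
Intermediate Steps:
v(16) - d = 50 - 1*3462 = 50 - 3462 = -3412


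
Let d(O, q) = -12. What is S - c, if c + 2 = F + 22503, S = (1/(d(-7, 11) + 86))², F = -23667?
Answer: 6385017/5476 ≈ 1166.0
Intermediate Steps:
S = 1/5476 (S = (1/(-12 + 86))² = (1/74)² = 1/5476 ≈ 0.00018262)
c = -1166 (c = -2 + (-23667 + 22503) = -2 - 1164 = -1166)
S - c = 1/5476 - 1*(-1166) = 1/5476 + 1166 = 6385017/5476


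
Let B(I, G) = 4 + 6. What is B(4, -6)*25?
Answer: 250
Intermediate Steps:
B(I, G) = 10
B(4, -6)*25 = 10*25 = 250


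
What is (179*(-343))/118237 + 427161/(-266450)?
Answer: -1364601343/642943850 ≈ -2.1224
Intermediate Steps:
(179*(-343))/118237 + 427161/(-266450) = -61397*1/118237 + 427161*(-1/266450) = -1253/2413 - 427161/266450 = -1364601343/642943850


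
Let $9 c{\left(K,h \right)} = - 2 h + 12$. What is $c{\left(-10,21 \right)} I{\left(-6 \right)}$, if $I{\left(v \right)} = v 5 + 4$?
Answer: $\frac{260}{3} \approx 86.667$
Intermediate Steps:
$c{\left(K,h \right)} = \frac{4}{3} - \frac{2 h}{9}$ ($c{\left(K,h \right)} = \frac{- 2 h + 12}{9} = \frac{12 - 2 h}{9} = \frac{4}{3} - \frac{2 h}{9}$)
$I{\left(v \right)} = 4 + 5 v$ ($I{\left(v \right)} = 5 v + 4 = 4 + 5 v$)
$c{\left(-10,21 \right)} I{\left(-6 \right)} = \left(\frac{4}{3} - \frac{14}{3}\right) \left(4 + 5 \left(-6\right)\right) = \left(\frac{4}{3} - \frac{14}{3}\right) \left(4 - 30\right) = \left(- \frac{10}{3}\right) \left(-26\right) = \frac{260}{3}$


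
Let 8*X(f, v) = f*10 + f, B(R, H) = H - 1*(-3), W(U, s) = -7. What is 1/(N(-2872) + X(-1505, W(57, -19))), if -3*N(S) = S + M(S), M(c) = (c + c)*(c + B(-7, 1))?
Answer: -24/131817025 ≈ -1.8207e-7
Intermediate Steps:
B(R, H) = 3 + H (B(R, H) = H + 3 = 3 + H)
M(c) = 2*c*(4 + c) (M(c) = (c + c)*(c + (3 + 1)) = (2*c)*(c + 4) = (2*c)*(4 + c) = 2*c*(4 + c))
X(f, v) = 11*f/8 (X(f, v) = (f*10 + f)/8 = (10*f + f)/8 = (11*f)/8 = 11*f/8)
N(S) = -S/3 - 2*S*(4 + S)/3 (N(S) = -(S + 2*S*(4 + S))/3 = -S/3 - 2*S*(4 + S)/3)
1/(N(-2872) + X(-1505, W(57, -19))) = 1/((1/3)*(-2872)*(-9 - 2*(-2872)) + (11/8)*(-1505)) = 1/((1/3)*(-2872)*(-9 + 5744) - 16555/8) = 1/((1/3)*(-2872)*5735 - 16555/8) = 1/(-16470920/3 - 16555/8) = 1/(-131817025/24) = -24/131817025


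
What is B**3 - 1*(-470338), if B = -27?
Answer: 450655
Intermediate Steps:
B**3 - 1*(-470338) = (-27)**3 - 1*(-470338) = -19683 + 470338 = 450655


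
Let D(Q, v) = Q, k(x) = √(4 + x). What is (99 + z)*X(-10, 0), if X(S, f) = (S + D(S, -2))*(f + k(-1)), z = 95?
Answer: -3880*√3 ≈ -6720.4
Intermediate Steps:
X(S, f) = 2*S*(f + √3) (X(S, f) = (S + S)*(f + √(4 - 1)) = (2*S)*(f + √3) = 2*S*(f + √3))
(99 + z)*X(-10, 0) = (99 + 95)*(2*(-10)*(0 + √3)) = 194*(2*(-10)*√3) = 194*(-20*√3) = -3880*√3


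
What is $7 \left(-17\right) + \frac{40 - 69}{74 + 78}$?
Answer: $- \frac{18117}{152} \approx -119.19$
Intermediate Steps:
$7 \left(-17\right) + \frac{40 - 69}{74 + 78} = -119 - \frac{29}{152} = - \frac{18117}{152}$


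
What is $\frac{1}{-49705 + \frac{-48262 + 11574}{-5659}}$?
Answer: $- \frac{5659}{281243907} \approx -2.0121 \cdot 10^{-5}$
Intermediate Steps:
$\frac{1}{-49705 + \frac{-48262 + 11574}{-5659}} = \frac{1}{-49705 - - \frac{36688}{5659}} = \frac{1}{-49705 + \frac{36688}{5659}} = \frac{1}{- \frac{281243907}{5659}} = - \frac{5659}{281243907}$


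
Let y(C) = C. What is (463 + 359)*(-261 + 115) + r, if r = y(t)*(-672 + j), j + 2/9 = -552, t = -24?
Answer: -271892/3 ≈ -90631.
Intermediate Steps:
j = -4970/9 (j = -2/9 - 552 = -4970/9 ≈ -552.22)
r = 88144/3 (r = -24*(-672 - 4970/9) = -24*(-11018/9) = 88144/3 ≈ 29381.)
(463 + 359)*(-261 + 115) + r = (463 + 359)*(-261 + 115) + 88144/3 = 822*(-146) + 88144/3 = -120012 + 88144/3 = -271892/3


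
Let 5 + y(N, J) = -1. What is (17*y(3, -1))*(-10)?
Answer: 1020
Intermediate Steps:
y(N, J) = -6 (y(N, J) = -5 - 1 = -6)
(17*y(3, -1))*(-10) = (17*(-6))*(-10) = -102*(-10) = 1020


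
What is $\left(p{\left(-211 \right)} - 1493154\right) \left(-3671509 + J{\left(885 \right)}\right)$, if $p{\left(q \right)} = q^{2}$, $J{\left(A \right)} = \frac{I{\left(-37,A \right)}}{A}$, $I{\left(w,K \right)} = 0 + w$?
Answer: $\frac{4707022204618766}{885} \approx 5.3187 \cdot 10^{12}$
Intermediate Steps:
$I{\left(w,K \right)} = w$
$J{\left(A \right)} = - \frac{37}{A}$
$\left(p{\left(-211 \right)} - 1493154\right) \left(-3671509 + J{\left(885 \right)}\right) = \left(\left(-211\right)^{2} - 1493154\right) \left(-3671509 - \frac{37}{885}\right) = \left(44521 - 1493154\right) \left(-3671509 - \frac{37}{885}\right) = - 1448633 \left(-3671509 - \frac{37}{885}\right) = \left(-1448633\right) \left(- \frac{3249285502}{885}\right) = \frac{4707022204618766}{885}$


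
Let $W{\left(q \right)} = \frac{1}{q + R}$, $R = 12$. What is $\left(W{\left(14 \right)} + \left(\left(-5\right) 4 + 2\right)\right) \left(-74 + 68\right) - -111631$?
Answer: $\frac{1452604}{13} \approx 1.1174 \cdot 10^{5}$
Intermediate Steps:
$W{\left(q \right)} = \frac{1}{12 + q}$ ($W{\left(q \right)} = \frac{1}{q + 12} = \frac{1}{12 + q}$)
$\left(W{\left(14 \right)} + \left(\left(-5\right) 4 + 2\right)\right) \left(-74 + 68\right) - -111631 = \left(\frac{1}{12 + 14} + \left(\left(-5\right) 4 + 2\right)\right) \left(-74 + 68\right) - -111631 = \left(\frac{1}{26} + \left(-20 + 2\right)\right) \left(-6\right) + 111631 = \left(\frac{1}{26} - 18\right) \left(-6\right) + 111631 = \left(- \frac{467}{26}\right) \left(-6\right) + 111631 = \frac{1401}{13} + 111631 = \frac{1452604}{13}$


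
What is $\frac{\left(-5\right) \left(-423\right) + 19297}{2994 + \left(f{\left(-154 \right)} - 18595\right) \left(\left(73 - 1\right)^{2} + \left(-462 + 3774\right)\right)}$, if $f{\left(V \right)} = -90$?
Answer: $- \frac{10706}{79372383} \approx -0.00013488$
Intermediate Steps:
$\frac{\left(-5\right) \left(-423\right) + 19297}{2994 + \left(f{\left(-154 \right)} - 18595\right) \left(\left(73 - 1\right)^{2} + \left(-462 + 3774\right)\right)} = \frac{\left(-5\right) \left(-423\right) + 19297}{2994 + \left(-90 - 18595\right) \left(\left(73 - 1\right)^{2} + \left(-462 + 3774\right)\right)} = \frac{2115 + 19297}{2994 - 18685 \left(72^{2} + 3312\right)} = \frac{21412}{2994 - 18685 \left(5184 + 3312\right)} = \frac{21412}{2994 - 158747760} = \frac{21412}{-158744766} = 21412 \left(- \frac{1}{158744766}\right) = - \frac{10706}{79372383}$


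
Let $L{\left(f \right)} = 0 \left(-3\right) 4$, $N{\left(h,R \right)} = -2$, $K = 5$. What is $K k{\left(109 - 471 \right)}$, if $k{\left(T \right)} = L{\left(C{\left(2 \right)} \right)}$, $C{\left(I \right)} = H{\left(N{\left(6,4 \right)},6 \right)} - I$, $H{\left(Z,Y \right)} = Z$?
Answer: $0$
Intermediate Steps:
$C{\left(I \right)} = -2 - I$
$L{\left(f \right)} = 0$ ($L{\left(f \right)} = 0 \cdot 4 = 0$)
$k{\left(T \right)} = 0$
$K k{\left(109 - 471 \right)} = 5 \cdot 0 = 0$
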